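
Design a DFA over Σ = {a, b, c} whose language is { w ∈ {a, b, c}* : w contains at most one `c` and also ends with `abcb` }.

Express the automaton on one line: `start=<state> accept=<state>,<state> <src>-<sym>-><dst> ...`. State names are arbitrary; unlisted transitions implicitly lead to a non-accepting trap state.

Build one automaton per condition and run them in lockstep. One (3 states) tracks the count of `c`s, saturating at 2; the other (5 states) tracks how much of the suffix `abcb` has currently been matched. Each combined state is a pair, one component from each; accept when both components accept. Equivalent product states are then merged.
A 6-state machine:
        a   b   c  
>  s0   s1  s0  s2 
   s1   s1  s3  s2 
   s2   s2  s2  s2 
   s3   s1  s0  s4 
   s4   s2  s5  s2 
 * s5   s2  s2  s2 
(> = start, * = accepting)

start=s0 accept=s5 s0-a->s1 s0-b->s0 s0-c->s2 s1-a->s1 s1-b->s3 s1-c->s2 s2-a->s2 s2-b->s2 s2-c->s2 s3-a->s1 s3-b->s0 s3-c->s4 s4-a->s2 s4-b->s5 s4-c->s2 s5-a->s2 s5-b->s2 s5-c->s2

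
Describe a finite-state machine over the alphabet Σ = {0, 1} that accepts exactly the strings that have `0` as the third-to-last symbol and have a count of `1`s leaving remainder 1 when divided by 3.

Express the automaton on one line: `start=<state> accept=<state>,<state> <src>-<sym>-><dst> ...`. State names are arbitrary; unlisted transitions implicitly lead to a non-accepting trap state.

start=A accept=H,I,L,N A-0->B A-1->C B-0->D B-1->E C-0->F C-1->G D-0->D D-1->H E-0->I E-1->G F-0->J F-1->G G-0->K G-1->A H-0->I H-1->G I-0->J I-1->G J-0->L J-1->G K-0->K K-1->M L-0->L L-1->G M-0->B M-1->N N-0->F N-1->G

Handle the two conditions separately and then intersect. One (15 states) tracks the last 3 symbols read; the other (3 states) tracks the count of `1`s modulo 3. Each combined state is a pair, one component from each; accept when both components accept. Minimizing collapses redundant product states.
With 14 states:
       0  1 
>  A   B  C 
   B   D  E 
   C   F  G 
   D   D  H 
   E   I  G 
   F   J  G 
   G   K  A 
 * H   I  G 
 * I   J  G 
   J   L  G 
   K   K  M 
 * L   L  G 
   M   B  N 
 * N   F  G 
(> = start, * = accepting)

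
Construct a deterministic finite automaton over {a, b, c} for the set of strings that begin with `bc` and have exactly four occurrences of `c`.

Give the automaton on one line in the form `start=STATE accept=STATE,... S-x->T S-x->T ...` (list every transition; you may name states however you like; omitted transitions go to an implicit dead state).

Run two small machines in parallel and take their product. One (4 states) tracks whether the input so far still matches the prefix `bc`; the other (6 states) tracks the count of `c`s, saturating at 5. Each combined state is a pair, one component from each; accept when both components accept. After merging equivalent states the machine shrinks.
        a   b   c  
>  s0   s1  s2  s1 
   s1   s1  s1  s1 
   s2   s1  s1  s3 
   s3   s3  s3  s4 
   s4   s4  s4  s5 
   s5   s5  s5  s6 
 * s6   s6  s6  s1 
(> = start, * = accepting)

start=s0 accept=s6 s0-a->s1 s0-b->s2 s0-c->s1 s1-a->s1 s1-b->s1 s1-c->s1 s2-a->s1 s2-b->s1 s2-c->s3 s3-a->s3 s3-b->s3 s3-c->s4 s4-a->s4 s4-b->s4 s4-c->s5 s5-a->s5 s5-b->s5 s5-c->s6 s6-a->s6 s6-b->s6 s6-c->s1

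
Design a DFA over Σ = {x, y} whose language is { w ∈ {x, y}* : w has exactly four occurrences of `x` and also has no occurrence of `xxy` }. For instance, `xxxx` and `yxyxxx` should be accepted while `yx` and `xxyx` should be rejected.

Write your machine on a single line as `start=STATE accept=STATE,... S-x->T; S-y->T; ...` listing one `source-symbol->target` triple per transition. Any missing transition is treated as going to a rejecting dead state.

start=q0; accept=q7,q11; q0-x->q1; q0-y->q0; q1-x->q2; q1-y->q3; q2-x->q4; q2-y->q5; q3-x->q6; q3-y->q3; q4-x->q7; q4-y->q5; q5-x->q5; q5-y->q5; q6-x->q4; q6-y->q8; q7-x->q5; q7-y->q5; q8-x->q9; q8-y->q8; q9-x->q7; q9-y->q10; q10-x->q11; q10-y->q10; q11-x->q5; q11-y->q11

Build one automaton per condition and run them in lockstep. The first has 6 states tracking the count of `x`s, saturating at 5; the second has 4 states tracking partial matches of the forbidden pattern `xxy`. A product state is a pair (one from each), accepting exactly when both do. Minimizing collapses redundant product states.
A 12-state machine:
          x    y  
>  q0     q1   q0 
   q1     q2   q3 
   q2     q4   q5 
   q3     q6   q3 
   q4     q7   q5 
   q5     q5   q5 
   q6     q4   q8 
 * q7     q5   q5 
   q8     q9   q8 
   q9     q7  q10 
   q10   q11  q10 
 * q11    q5  q11 
(> = start, * = accepting)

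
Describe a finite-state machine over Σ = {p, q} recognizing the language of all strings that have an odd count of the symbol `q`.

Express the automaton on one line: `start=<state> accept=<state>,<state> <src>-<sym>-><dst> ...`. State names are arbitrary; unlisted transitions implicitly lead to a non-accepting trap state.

start=s0 accept=s1 s0-p->s0 s0-q->s1 s1-p->s1 s1-q->s0

The only thing that matters is how many `q`s have appeared, reduced mod 2. Use one state per residue: s0 for 0, …, s1 for 1. Reading `q` moves to the next residue; anything else stays put. s1 is accepting.
        p   q  
>  s0   s0  s1 
 * s1   s1  s0 
(> = start, * = accepting)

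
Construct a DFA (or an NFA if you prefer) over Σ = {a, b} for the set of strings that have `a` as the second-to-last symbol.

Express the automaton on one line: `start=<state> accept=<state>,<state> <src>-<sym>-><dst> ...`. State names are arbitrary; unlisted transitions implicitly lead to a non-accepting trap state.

start=q0 accept=q3,q4 q0-a->q1 q0-b->q2 q1-a->q3 q1-b->q4 q2-a->q5 q2-b->q6 q3-a->q3 q3-b->q4 q4-a->q5 q4-b->q6 q5-a->q3 q5-b->q4 q6-a->q5 q6-b->q6

Because acceptance depends on a position counted from the end, the machine has to buffer the most recent 2 symbols. Make each state the string of the last up-to-2 symbols read; on input `x` shift the window left and append `x`. Accept when the buffered window has length 2 and begins with `a`.
With 7 states:
        a   b  
>  q0   q1  q2 
   q1   q3  q4 
   q2   q5  q6 
 * q3   q3  q4 
 * q4   q5  q6 
   q5   q3  q4 
   q6   q5  q6 
(> = start, * = accepting)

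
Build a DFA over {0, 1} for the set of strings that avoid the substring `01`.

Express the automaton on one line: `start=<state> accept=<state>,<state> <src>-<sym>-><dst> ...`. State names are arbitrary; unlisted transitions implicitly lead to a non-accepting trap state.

This is the complement of 'contains `01`'. Use the same substring-matching states — A through C holding how much of `01` has just been matched — but flip the accepting set: everything except the trap C accepts.
A 3-state machine:
       0  1 
>* A   B  A 
 * B   B  C 
   C   C  C 
(> = start, * = accepting)

start=A accept=A,B A-0->B A-1->A B-0->B B-1->C C-0->C C-1->C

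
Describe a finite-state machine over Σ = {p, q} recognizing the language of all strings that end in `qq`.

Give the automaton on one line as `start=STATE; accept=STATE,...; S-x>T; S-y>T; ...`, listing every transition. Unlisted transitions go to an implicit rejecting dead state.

Let each state record the length of the longest suffix of the input read so far that is also a prefix of `qq`. s1 means the last symbol is `q`; s2 means the last 2 symbols are `qq`. Accept only at s2, where the string currently ends in `qq`.
A 3-state machine:
        p   q  
>  s0   s0  s1 
   s1   s0  s2 
 * s2   s0  s2 
(> = start, * = accepting)

start=s0; accept=s2; s0-p>s0; s0-q>s1; s1-p>s0; s1-q>s2; s2-p>s0; s2-q>s2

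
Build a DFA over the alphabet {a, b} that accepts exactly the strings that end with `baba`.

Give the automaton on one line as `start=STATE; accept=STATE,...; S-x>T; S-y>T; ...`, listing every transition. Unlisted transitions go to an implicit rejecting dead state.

Remember how much of `baba` the current input suffix matches. State S0 means no match yet; S1 means the last symbol is `b`; S2 means the last 2 symbols are `ba`; S3 means the last 3 symbols are `bab`; S4 means the last 4 symbols are `baba`. Only S4 accepts. On a mismatch, fall back to the longest proper suffix that is still a prefix of `baba`.
A 5-state machine:
        a   b  
>  S0   S0  S1 
   S1   S2  S1 
   S2   S0  S3 
   S3   S4  S1 
 * S4   S0  S3 
(> = start, * = accepting)

start=S0; accept=S4; S0-a>S0; S0-b>S1; S1-a>S2; S1-b>S1; S2-a>S0; S2-b>S3; S3-a>S4; S3-b>S1; S4-a>S0; S4-b>S3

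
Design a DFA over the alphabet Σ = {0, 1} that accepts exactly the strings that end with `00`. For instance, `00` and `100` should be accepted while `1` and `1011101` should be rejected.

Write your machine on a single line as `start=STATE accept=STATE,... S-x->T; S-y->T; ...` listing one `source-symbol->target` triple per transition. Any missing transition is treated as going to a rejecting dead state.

start=q0; accept=q2; q0-0->q1; q0-1->q0; q1-0->q2; q1-1->q0; q2-0->q2; q2-1->q0

Let each state record the length of the longest suffix of the input read so far that is also a prefix of `00`. q1 means the last symbol is `0`; q2 means the last 2 symbols are `00`. Accept only at q2, where the string currently ends in `00`.
        0   1  
>  q0   q1  q0 
   q1   q2  q0 
 * q2   q2  q0 
(> = start, * = accepting)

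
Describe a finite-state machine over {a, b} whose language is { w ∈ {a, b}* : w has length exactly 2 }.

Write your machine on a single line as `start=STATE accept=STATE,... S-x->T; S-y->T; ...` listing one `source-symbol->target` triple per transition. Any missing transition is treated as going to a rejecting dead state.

We only need to distinguish lengths 0, 1, …, 2, and '>2'. Chain q0 → q1 → q2 → q3 on every symbol, with q3 looping. Accepting states: {q2}.
4 states suffice.
        a   b  
>  q0   q1  q1 
   q1   q2  q2 
 * q2   q3  q3 
   q3   q3  q3 
(> = start, * = accepting)

start=q0; accept=q2; q0-a->q1; q0-b->q1; q1-a->q2; q1-b->q2; q2-a->q3; q2-b->q3; q3-a->q3; q3-b->q3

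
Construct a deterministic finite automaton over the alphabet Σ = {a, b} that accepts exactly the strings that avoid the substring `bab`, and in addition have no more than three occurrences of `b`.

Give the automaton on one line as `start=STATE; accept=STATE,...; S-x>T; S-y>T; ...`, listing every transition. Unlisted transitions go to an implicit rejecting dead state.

start=q0; accept=q0,q1,q2,q3,q4,q6,q7,q8; q0-a>q0; q0-b>q1; q1-a>q2; q1-b>q3; q2-a>q4; q2-b>q5; q3-a>q6; q3-b>q7; q4-a>q4; q4-b>q3; q5-a>q5; q5-b>q5; q6-a>q8; q6-b>q5; q7-a>q7; q7-b>q5; q8-a>q8; q8-b>q7

Build one automaton per condition and run them in lockstep. One (4 states) tracks partial matches of the forbidden pattern `bab`; the other (5 states) tracks the count of `b`s, saturating at 4. Each combined state is a pair, one component from each; accept when both components accept. After merging equivalent states the machine shrinks.
        a   b  
>* q0   q0  q1 
 * q1   q2  q3 
 * q2   q4  q5 
 * q3   q6  q7 
 * q4   q4  q3 
   q5   q5  q5 
 * q6   q8  q5 
 * q7   q7  q5 
 * q8   q8  q7 
(> = start, * = accepting)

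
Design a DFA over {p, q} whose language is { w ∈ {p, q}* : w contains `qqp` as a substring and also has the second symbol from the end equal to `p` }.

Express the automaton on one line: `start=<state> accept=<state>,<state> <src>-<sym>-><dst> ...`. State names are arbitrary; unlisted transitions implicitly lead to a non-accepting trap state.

start=s0 accept=s4,s5 s0-p->s0 s0-q->s1 s1-p->s0 s1-q->s2 s2-p->s3 s2-q->s2 s3-p->s4 s3-q->s5 s4-p->s4 s4-q->s5 s5-p->s3 s5-q->s2

Handle the two conditions separately and then intersect. The first has 4 states tracking whether and how much of `qqp` has been seen; the second has 7 states tracking the last 2 symbols read. A product state is a pair (one from each), accepting exactly when both do. After merging equivalent states the machine shrinks.
With 6 states:
        p   q  
>  s0   s0  s1 
   s1   s0  s2 
   s2   s3  s2 
   s3   s4  s5 
 * s4   s4  s5 
 * s5   s3  s2 
(> = start, * = accepting)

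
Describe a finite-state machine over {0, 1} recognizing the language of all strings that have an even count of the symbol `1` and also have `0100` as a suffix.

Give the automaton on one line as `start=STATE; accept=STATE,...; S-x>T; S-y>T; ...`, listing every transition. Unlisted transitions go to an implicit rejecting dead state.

start=A; accept=J; A-0>B; A-1>C; B-0>B; B-1>D; C-0>E; C-1>A; D-0>F; D-1>A; E-0>E; E-1>G; F-0>H; F-1>G; G-0>I; G-1>C; H-0>E; H-1>G; I-0>J; I-1>D; J-0>B; J-1>D

Handle the two conditions separately and then intersect. One (2 states) tracks the count of `1`s modulo 2; the other (5 states) tracks how much of the suffix `0100` has currently been matched. Each combined state is a pair, one component from each; accept when both components accept.
       0  1 
>  A   B  C 
   B   B  D 
   C   E  A 
   D   F  A 
   E   E  G 
   F   H  G 
   G   I  C 
   H   E  G 
   I   J  D 
 * J   B  D 
(> = start, * = accepting)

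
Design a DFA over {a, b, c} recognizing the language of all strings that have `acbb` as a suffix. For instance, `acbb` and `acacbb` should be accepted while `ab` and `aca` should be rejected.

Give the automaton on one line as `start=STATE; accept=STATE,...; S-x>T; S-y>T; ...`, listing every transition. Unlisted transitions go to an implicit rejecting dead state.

start=s0; accept=s4; s0-a>s1; s0-b>s0; s0-c>s0; s1-a>s1; s1-b>s0; s1-c>s2; s2-a>s1; s2-b>s3; s2-c>s0; s3-a>s1; s3-b>s4; s3-c>s0; s4-a>s1; s4-b>s0; s4-c>s0

Remember how much of `acbb` the current input suffix matches. State s0 means no match yet; s1 means the last symbol is `a`; s2 means the last 2 symbols are `ac`; s3 means the last 3 symbols are `acb`; s4 means the last 4 symbols are `acbb`. Only s4 accepts. On a mismatch, fall back to the longest proper suffix that is still a prefix of `acbb`.
5 states suffice.
        a   b   c  
>  s0   s1  s0  s0 
   s1   s1  s0  s2 
   s2   s1  s3  s0 
   s3   s1  s4  s0 
 * s4   s1  s0  s0 
(> = start, * = accepting)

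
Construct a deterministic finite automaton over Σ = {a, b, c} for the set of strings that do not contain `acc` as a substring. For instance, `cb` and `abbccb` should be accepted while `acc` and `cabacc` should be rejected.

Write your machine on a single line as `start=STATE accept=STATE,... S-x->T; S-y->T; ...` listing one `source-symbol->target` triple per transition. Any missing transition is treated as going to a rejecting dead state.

Track partial matches of the forbidden pattern `acc`. State q3 is a dead state reached once `acc` has occurred; every other state accepts. q0 means no part of `acc` is currently matched.
A 4-state machine:
        a   b   c  
>* q0   q1  q0  q0 
 * q1   q1  q0  q2 
 * q2   q1  q0  q3 
   q3   q3  q3  q3 
(> = start, * = accepting)

start=q0; accept=q0,q1,q2; q0-a->q1; q0-b->q0; q0-c->q0; q1-a->q1; q1-b->q0; q1-c->q2; q2-a->q1; q2-b->q0; q2-c->q3; q3-a->q3; q3-b->q3; q3-c->q3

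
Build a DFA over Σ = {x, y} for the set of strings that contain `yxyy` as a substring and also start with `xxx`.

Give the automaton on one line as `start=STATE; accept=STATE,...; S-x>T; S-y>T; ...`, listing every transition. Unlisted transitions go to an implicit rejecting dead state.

Build one automaton per condition and run them in lockstep. One (5 states) tracks whether and how much of `yxyy` has been seen; the other (5 states) tracks whether the input so far still matches the prefix `xxx`. Each combined state is a pair, one component from each; accept when both components accept. Equivalent product states are then merged.
A 9-state machine:
        x   y  
>  s0   s1  s2 
   s1   s3  s2 
   s2   s2  s2 
   s3   s4  s2 
   s4   s4  s5 
   s5   s6  s5 
   s6   s4  s7 
   s7   s6  s8 
 * s8   s8  s8 
(> = start, * = accepting)

start=s0; accept=s8; s0-x>s1; s0-y>s2; s1-x>s3; s1-y>s2; s2-x>s2; s2-y>s2; s3-x>s4; s3-y>s2; s4-x>s4; s4-y>s5; s5-x>s6; s5-y>s5; s6-x>s4; s6-y>s7; s7-x>s6; s7-y>s8; s8-x>s8; s8-y>s8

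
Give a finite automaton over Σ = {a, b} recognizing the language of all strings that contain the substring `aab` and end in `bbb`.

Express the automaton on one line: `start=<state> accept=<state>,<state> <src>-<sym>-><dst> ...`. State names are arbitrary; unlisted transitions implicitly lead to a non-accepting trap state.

Run two small machines in parallel and take their product. One (4 states) tracks whether and how much of `aab` has been seen; the other (4 states) tracks how much of the suffix `bbb` has currently been matched. Each combined state is a pair, one component from each; accept when both components accept. Minimizing collapses redundant product states.
A 6-state machine:
        a   b  
>  S0   S1  S0 
   S1   S2  S0 
   S2   S2  S3 
   S3   S2  S4 
   S4   S2  S5 
 * S5   S2  S5 
(> = start, * = accepting)

start=S0 accept=S5 S0-a->S1 S0-b->S0 S1-a->S2 S1-b->S0 S2-a->S2 S2-b->S3 S3-a->S2 S3-b->S4 S4-a->S2 S4-b->S5 S5-a->S2 S5-b->S5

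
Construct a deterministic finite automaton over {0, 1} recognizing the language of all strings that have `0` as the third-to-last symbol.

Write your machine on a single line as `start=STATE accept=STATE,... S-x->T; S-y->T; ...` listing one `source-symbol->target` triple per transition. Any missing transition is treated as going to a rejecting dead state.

start=q0; accept=q7,q8,q9,q10; q0-0->q1; q0-1->q2; q1-0->q3; q1-1->q4; q2-0->q5; q2-1->q6; q3-0->q7; q3-1->q8; q4-0->q9; q4-1->q10; q5-0->q11; q5-1->q12; q6-0->q13; q6-1->q14; q7-0->q7; q7-1->q8; q8-0->q9; q8-1->q10; q9-0->q11; q9-1->q12; q10-0->q13; q10-1->q14; q11-0->q7; q11-1->q8; q12-0->q9; q12-1->q10; q13-0->q11; q13-1->q12; q14-0->q13; q14-1->q14

Because acceptance depends on a position counted from the end, the machine has to buffer the most recent 3 symbols. Make each state the string of the last up-to-3 symbols read; on input `x` shift the window left and append `x`. Accept when the buffered window has length 3 and begins with `0`.
With 15 states:
          0    1  
>  q0     q1   q2 
   q1     q3   q4 
   q2     q5   q6 
   q3     q7   q8 
   q4     q9  q10 
   q5    q11  q12 
   q6    q13  q14 
 * q7     q7   q8 
 * q8     q9  q10 
 * q9    q11  q12 
 * q10   q13  q14 
   q11    q7   q8 
   q12    q9  q10 
   q13   q11  q12 
   q14   q13  q14 
(> = start, * = accepting)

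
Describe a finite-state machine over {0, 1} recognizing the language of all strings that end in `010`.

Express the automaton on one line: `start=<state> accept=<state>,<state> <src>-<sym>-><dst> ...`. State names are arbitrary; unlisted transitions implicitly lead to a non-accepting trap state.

Let each state record the length of the longest suffix of the input read so far that is also a prefix of `010`. q1 means the last symbol is `0`; q2 means the last 2 symbols are `01`; q3 means the last 3 symbols are `010`. Accept only at q3, where the string currently ends in `010`.
With 4 states:
        0   1  
>  q0   q1  q0 
   q1   q1  q2 
   q2   q3  q0 
 * q3   q1  q2 
(> = start, * = accepting)

start=q0 accept=q3 q0-0->q1 q0-1->q0 q1-0->q1 q1-1->q2 q2-0->q3 q2-1->q0 q3-0->q1 q3-1->q2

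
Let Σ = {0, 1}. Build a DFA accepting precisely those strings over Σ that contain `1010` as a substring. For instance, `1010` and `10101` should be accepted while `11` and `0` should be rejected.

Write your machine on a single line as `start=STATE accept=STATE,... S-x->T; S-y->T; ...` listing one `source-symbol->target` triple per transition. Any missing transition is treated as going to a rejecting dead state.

start=q0; accept=q4; q0-0->q0; q0-1->q1; q1-0->q2; q1-1->q1; q2-0->q0; q2-1->q3; q3-0->q4; q3-1->q1; q4-0->q4; q4-1->q4

States q0..q3 record the length of the longest prefix of `1010` that matches the current input suffix. Reaching q4 means `1010` has been seen, and we stay there forever. Accept from q4.
5 states suffice.
        0   1  
>  q0   q0  q1 
   q1   q2  q1 
   q2   q0  q3 
   q3   q4  q1 
 * q4   q4  q4 
(> = start, * = accepting)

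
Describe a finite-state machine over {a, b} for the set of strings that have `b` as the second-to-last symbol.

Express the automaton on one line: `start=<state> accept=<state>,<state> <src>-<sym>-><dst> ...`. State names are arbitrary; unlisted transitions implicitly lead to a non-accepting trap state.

start=s0 accept=s5,s6 s0-a->s1 s0-b->s2 s1-a->s3 s1-b->s4 s2-a->s5 s2-b->s6 s3-a->s3 s3-b->s4 s4-a->s5 s4-b->s6 s5-a->s3 s5-b->s4 s6-a->s5 s6-b->s6

Because acceptance depends on a position counted from the end, the machine has to buffer the most recent 2 symbols. Make each state the string of the last up-to-2 symbols read; on input `x` shift the window left and append `x`. Accept when the buffered window has length 2 and begins with `b`.
7 states suffice.
        a   b  
>  s0   s1  s2 
   s1   s3  s4 
   s2   s5  s6 
   s3   s3  s4 
   s4   s5  s6 
 * s5   s3  s4 
 * s6   s5  s6 
(> = start, * = accepting)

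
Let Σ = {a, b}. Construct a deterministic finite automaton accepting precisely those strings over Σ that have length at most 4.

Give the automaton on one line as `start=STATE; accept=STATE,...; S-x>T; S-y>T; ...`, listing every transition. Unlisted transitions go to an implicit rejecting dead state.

We only need to distinguish lengths 0, 1, …, 4, and '>4'. Chain S0 → S1 → S2 → S3 → S4 → S5 on every symbol, with S5 looping. Accepting states: {S0, S1, S2, S3, S4}.
        a   b  
>* S0   S1  S1 
 * S1   S2  S2 
 * S2   S3  S3 
 * S3   S4  S4 
 * S4   S5  S5 
   S5   S5  S5 
(> = start, * = accepting)

start=S0; accept=S0,S1,S2,S3,S4; S0-a>S1; S0-b>S1; S1-a>S2; S1-b>S2; S2-a>S3; S2-b>S3; S3-a>S4; S3-b>S4; S4-a>S5; S4-b>S5; S5-a>S5; S5-b>S5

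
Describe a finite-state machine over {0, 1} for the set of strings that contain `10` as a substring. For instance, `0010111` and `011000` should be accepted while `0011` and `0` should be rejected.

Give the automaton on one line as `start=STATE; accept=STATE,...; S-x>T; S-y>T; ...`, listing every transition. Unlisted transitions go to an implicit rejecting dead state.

States s0..s1 record the length of the longest prefix of `10` that matches the current input suffix. Reaching s2 means `10` has been seen, and we stay there forever. Accept from s2.
A 3-state machine:
        0   1  
>  s0   s0  s1 
   s1   s2  s1 
 * s2   s2  s2 
(> = start, * = accepting)

start=s0; accept=s2; s0-0>s0; s0-1>s1; s1-0>s2; s1-1>s1; s2-0>s2; s2-1>s2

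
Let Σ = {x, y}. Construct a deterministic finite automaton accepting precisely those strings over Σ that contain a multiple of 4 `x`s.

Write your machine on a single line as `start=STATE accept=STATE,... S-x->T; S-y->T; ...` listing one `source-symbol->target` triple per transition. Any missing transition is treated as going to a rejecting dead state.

start=q0; accept=q0; q0-x->q1; q0-y->q0; q1-x->q2; q1-y->q1; q2-x->q3; q2-y->q2; q3-x->q0; q3-y->q3

The only thing that matters is how many `x`s have appeared, reduced mod 4. Use one state per residue: q0 for 0, …, q3 for 3. Reading `x` moves to the next residue; anything else stays put. q0 is accepting.
        x   y  
>* q0   q1  q0 
   q1   q2  q1 
   q2   q3  q2 
   q3   q0  q3 
(> = start, * = accepting)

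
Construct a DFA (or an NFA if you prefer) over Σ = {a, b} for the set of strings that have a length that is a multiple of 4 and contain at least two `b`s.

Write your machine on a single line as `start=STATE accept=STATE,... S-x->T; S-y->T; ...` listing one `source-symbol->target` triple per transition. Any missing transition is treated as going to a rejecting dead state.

start=s0; accept=s10; s0-a->s1; s0-b->s2; s1-a->s3; s1-b->s4; s2-a->s4; s2-b->s5; s3-a->s6; s3-b->s7; s4-a->s7; s4-b->s8; s5-a->s8; s5-b->s8; s6-a->s0; s6-b->s9; s7-a->s9; s7-b->s10; s8-a->s10; s8-b->s10; s9-a->s2; s9-b->s11; s10-a->s11; s10-b->s11; s11-a->s5; s11-b->s5

Run two small machines in parallel and take their product. One (4 states) tracks the input length modulo 4; the other (4 states) tracks the count of `b`s, saturating at 3. Each combined state is a pair, one component from each; accept when both components accept. Equivalent product states are then merged.
A 12-state machine:
          a    b  
>  s0     s1   s2 
   s1     s3   s4 
   s2     s4   s5 
   s3     s6   s7 
   s4     s7   s8 
   s5     s8   s8 
   s6     s0   s9 
   s7     s9  s10 
   s8    s10  s10 
   s9     s2  s11 
 * s10   s11  s11 
   s11    s5   s5 
(> = start, * = accepting)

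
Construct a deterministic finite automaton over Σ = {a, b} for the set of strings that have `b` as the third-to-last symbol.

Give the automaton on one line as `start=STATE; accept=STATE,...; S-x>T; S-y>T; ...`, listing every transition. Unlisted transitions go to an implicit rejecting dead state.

start=s0; accept=s11,s12,s13,s14; s0-a>s1; s0-b>s2; s1-a>s3; s1-b>s4; s2-a>s5; s2-b>s6; s3-a>s7; s3-b>s8; s4-a>s9; s4-b>s10; s5-a>s11; s5-b>s12; s6-a>s13; s6-b>s14; s7-a>s7; s7-b>s8; s8-a>s9; s8-b>s10; s9-a>s11; s9-b>s12; s10-a>s13; s10-b>s14; s11-a>s7; s11-b>s8; s12-a>s9; s12-b>s10; s13-a>s11; s13-b>s12; s14-a>s13; s14-b>s14

Because acceptance depends on a position counted from the end, the machine has to buffer the most recent 3 symbols. Make each state the string of the last up-to-3 symbols read; on input `x` shift the window left and append `x`. Accept when the buffered window has length 3 and begins with `b`.
15 states suffice.
          a    b  
>  s0     s1   s2 
   s1     s3   s4 
   s2     s5   s6 
   s3     s7   s8 
   s4     s9  s10 
   s5    s11  s12 
   s6    s13  s14 
   s7     s7   s8 
   s8     s9  s10 
   s9    s11  s12 
   s10   s13  s14 
 * s11    s7   s8 
 * s12    s9  s10 
 * s13   s11  s12 
 * s14   s13  s14 
(> = start, * = accepting)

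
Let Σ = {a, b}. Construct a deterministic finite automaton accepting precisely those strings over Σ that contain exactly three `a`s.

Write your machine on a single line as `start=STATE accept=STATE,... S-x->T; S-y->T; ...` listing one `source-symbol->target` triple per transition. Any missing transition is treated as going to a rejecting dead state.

Count `a`s, saturating at 4: states q0 through q3 mean 0 through 3 `a`s seen; q4 means more than 3. Each `a` increments (capped at q4); other symbols loop. Accept from {q3}.
        a   b  
>  q0   q1  q0 
   q1   q2  q1 
   q2   q3  q2 
 * q3   q4  q3 
   q4   q4  q4 
(> = start, * = accepting)

start=q0; accept=q3; q0-a->q1; q0-b->q0; q1-a->q2; q1-b->q1; q2-a->q3; q2-b->q2; q3-a->q4; q3-b->q3; q4-a->q4; q4-b->q4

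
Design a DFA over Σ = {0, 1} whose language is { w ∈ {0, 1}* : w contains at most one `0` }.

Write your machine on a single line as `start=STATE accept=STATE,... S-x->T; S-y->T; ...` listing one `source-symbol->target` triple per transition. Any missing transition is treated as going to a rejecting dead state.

start=S0; accept=S0,S1; S0-0->S1; S0-1->S0; S1-0->S2; S1-1->S1; S2-0->S2; S2-1->S2

Count `0`s, saturating at 2: state S0 means no `0` yet, S1 means one `0` seen, S2 means more than one. Each `0` increments (capped at S2); other symbols loop. Accept from {S0, S1}.
A 3-state machine:
        0   1  
>* S0   S1  S0 
 * S1   S2  S1 
   S2   S2  S2 
(> = start, * = accepting)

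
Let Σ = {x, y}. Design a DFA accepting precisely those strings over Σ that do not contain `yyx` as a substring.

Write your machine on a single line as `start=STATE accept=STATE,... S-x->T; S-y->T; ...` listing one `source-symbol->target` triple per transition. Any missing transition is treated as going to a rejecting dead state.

start=s0; accept=s0,s1,s2; s0-x->s0; s0-y->s1; s1-x->s0; s1-y->s2; s2-x->s3; s2-y->s2; s3-x->s3; s3-y->s3

This is the complement of 'contains `yyx`'. Use the same substring-matching states — s0 through s3 holding how much of `yyx` has just been matched — but flip the accepting set: everything except the trap s3 accepts.
A 4-state machine:
        x   y  
>* s0   s0  s1 
 * s1   s0  s2 
 * s2   s3  s2 
   s3   s3  s3 
(> = start, * = accepting)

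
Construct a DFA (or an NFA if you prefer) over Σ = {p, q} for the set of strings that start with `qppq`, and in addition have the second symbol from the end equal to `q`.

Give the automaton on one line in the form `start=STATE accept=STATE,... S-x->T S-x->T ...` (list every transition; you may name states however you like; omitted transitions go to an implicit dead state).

Run two small machines in parallel and take their product. One (6 states) tracks whether the input so far still matches the prefix `qppq`; the other (7 states) tracks the last 2 symbols read. Each combined state is a pair, one component from each; accept when both components accept.
With 13 states:
       p  q 
>  A   B  C 
   B   D  E 
   C   F  G 
   D   D  E 
   E   H  G 
   F   I  E 
   G   H  G 
   H   D  E 
   I   D  J 
   J   K  L 
 * K   M  J 
 * L   K  L 
   M   M  J 
(> = start, * = accepting)

start=A accept=K,L A-p->B A-q->C B-p->D B-q->E C-p->F C-q->G D-p->D D-q->E E-p->H E-q->G F-p->I F-q->E G-p->H G-q->G H-p->D H-q->E I-p->D I-q->J J-p->K J-q->L K-p->M K-q->J L-p->K L-q->L M-p->M M-q->J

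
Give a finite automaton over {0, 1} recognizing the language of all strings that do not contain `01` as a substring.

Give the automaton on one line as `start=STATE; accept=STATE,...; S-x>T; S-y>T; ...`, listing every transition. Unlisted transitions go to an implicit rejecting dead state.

start=S0; accept=S0,S1; S0-0>S1; S0-1>S0; S1-0>S1; S1-1>S2; S2-0>S2; S2-1>S2

This is the complement of 'contains `01`'. Use the same substring-matching states — S0 through S2 holding how much of `01` has just been matched — but flip the accepting set: everything except the trap S2 accepts.
With 3 states:
        0   1  
>* S0   S1  S0 
 * S1   S1  S2 
   S2   S2  S2 
(> = start, * = accepting)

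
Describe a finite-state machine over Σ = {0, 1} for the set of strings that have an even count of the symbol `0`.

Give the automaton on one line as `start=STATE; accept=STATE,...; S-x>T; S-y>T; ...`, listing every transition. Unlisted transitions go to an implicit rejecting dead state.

start=S0; accept=S0; S0-0>S1; S0-1>S0; S1-0>S0; S1-1>S1

The only thing that matters is how many `0`s have appeared, reduced mod 2. Use one state per residue: S0 for 0, …, S1 for 1. Reading `0` moves to the next residue; anything else stays put. S0 is accepting.
With 2 states:
        0   1  
>* S0   S1  S0 
   S1   S0  S1 
(> = start, * = accepting)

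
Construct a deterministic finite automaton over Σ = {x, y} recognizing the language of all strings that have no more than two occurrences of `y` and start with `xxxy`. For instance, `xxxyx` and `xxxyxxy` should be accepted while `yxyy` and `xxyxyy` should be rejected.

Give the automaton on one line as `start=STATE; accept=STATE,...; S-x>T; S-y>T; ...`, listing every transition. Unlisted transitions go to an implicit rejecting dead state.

Run two small machines in parallel and take their product. The first has 4 states tracking the count of `y`s, saturating at 3; the second has 6 states tracking whether the input so far still matches the prefix `xxxy`. A product state is a pair (one from each), accepting exactly when both do. After merging equivalent states the machine shrinks.
        x   y  
>  S0   S1  S2 
   S1   S3  S2 
   S2   S2  S2 
   S3   S4  S2 
   S4   S2  S5 
 * S5   S5  S6 
 * S6   S6  S2 
(> = start, * = accepting)

start=S0; accept=S5,S6; S0-x>S1; S0-y>S2; S1-x>S3; S1-y>S2; S2-x>S2; S2-y>S2; S3-x>S4; S3-y>S2; S4-x>S2; S4-y>S5; S5-x>S5; S5-y>S6; S6-x>S6; S6-y>S2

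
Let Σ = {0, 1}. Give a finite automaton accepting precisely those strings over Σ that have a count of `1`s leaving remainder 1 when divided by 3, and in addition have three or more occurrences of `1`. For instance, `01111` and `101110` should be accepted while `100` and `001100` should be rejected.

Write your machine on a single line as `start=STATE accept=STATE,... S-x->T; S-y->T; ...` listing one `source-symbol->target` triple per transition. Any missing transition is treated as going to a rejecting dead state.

start=q0; accept=q4; q0-0->q0; q0-1->q1; q1-0->q1; q1-1->q2; q2-0->q2; q2-1->q3; q3-0->q3; q3-1->q4; q4-0->q4; q4-1->q2

Build one automaton per condition and run them in lockstep. The first has 3 states tracking the count of `1`s modulo 3; the second has 5 states tracking the count of `1`s, saturating at 4. A product state is a pair (one from each), accepting exactly when both do. After merging equivalent states the machine shrinks.
With 5 states:
        0   1  
>  q0   q0  q1 
   q1   q1  q2 
   q2   q2  q3 
   q3   q3  q4 
 * q4   q4  q2 
(> = start, * = accepting)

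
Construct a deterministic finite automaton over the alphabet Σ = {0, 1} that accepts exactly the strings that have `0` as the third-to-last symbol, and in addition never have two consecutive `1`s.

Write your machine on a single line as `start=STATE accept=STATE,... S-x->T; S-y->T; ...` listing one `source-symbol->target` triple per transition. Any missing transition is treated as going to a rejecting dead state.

start=q0; accept=q6,q7,q8; q0-0->q1; q0-1->q2; q1-0->q3; q1-1->q4; q2-0->q1; q2-1->q5; q3-0->q6; q3-1->q7; q4-0->q8; q4-1->q5; q5-0->q5; q5-1->q5; q6-0->q6; q6-1->q7; q7-0->q8; q7-1->q5; q8-0->q3; q8-1->q4

Build one automaton per condition and run them in lockstep. One (15 states) tracks the last 3 symbols read; the other (3 states) tracks partial matches of the forbidden pattern `11`. Each combined state is a pair, one component from each; accept when both components accept. Minimizing collapses redundant product states.
9 states suffice.
        0   1  
>  q0   q1  q2 
   q1   q3  q4 
   q2   q1  q5 
   q3   q6  q7 
   q4   q8  q5 
   q5   q5  q5 
 * q6   q6  q7 
 * q7   q8  q5 
 * q8   q3  q4 
(> = start, * = accepting)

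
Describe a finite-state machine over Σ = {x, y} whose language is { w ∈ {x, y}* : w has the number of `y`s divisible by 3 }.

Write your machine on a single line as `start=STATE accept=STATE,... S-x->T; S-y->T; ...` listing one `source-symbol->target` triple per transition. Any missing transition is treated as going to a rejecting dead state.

Keep the running count of `y`s modulo 3: each `y` advances along the cycle q0 → q1 → q2 → q0 while other symbols loop. Accept at q0.
With 3 states:
        x   y  
>* q0   q0  q1 
   q1   q1  q2 
   q2   q2  q0 
(> = start, * = accepting)

start=q0; accept=q0; q0-x->q0; q0-y->q1; q1-x->q1; q1-y->q2; q2-x->q2; q2-y->q0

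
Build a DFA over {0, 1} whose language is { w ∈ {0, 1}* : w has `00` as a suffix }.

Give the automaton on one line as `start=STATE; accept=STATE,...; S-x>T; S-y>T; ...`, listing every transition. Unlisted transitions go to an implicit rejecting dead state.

start=q0; accept=q2; q0-0>q1; q0-1>q0; q1-0>q2; q1-1>q0; q2-0>q2; q2-1>q0

Let each state record the length of the longest suffix of the input read so far that is also a prefix of `00`. q1 means the last symbol is `0`; q2 means the last 2 symbols are `00`. Accept only at q2, where the string currently ends in `00`.
A 3-state machine:
        0   1  
>  q0   q1  q0 
   q1   q2  q0 
 * q2   q2  q0 
(> = start, * = accepting)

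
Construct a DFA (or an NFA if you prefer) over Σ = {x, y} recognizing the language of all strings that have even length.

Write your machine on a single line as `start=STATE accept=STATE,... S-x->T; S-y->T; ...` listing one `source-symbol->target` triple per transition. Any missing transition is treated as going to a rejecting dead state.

Only the length mod 2 matters, so use a 2-cycle: from any state, every input symbol moves to the next state, wrapping S1 back to S0. Mark S0 accepting.
With 2 states:
        x   y  
>* S0   S1  S1 
   S1   S0  S0 
(> = start, * = accepting)

start=S0; accept=S0; S0-x->S1; S0-y->S1; S1-x->S0; S1-y->S0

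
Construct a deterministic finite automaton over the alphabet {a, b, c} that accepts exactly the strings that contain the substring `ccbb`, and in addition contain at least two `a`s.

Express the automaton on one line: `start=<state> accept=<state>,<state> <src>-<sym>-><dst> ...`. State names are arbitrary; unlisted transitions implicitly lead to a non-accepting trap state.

start=q0 accept=q14 q0-a->q1 q0-b->q0 q0-c->q2 q1-a->q3 q1-b->q1 q1-c->q4 q2-a->q1 q2-b->q0 q2-c->q5 q3-a->q3 q3-b->q3 q3-c->q6 q4-a->q3 q4-b->q1 q4-c->q7 q5-a->q1 q5-b->q8 q5-c->q5 q6-a->q3 q6-b->q3 q6-c->q9 q7-a->q3 q7-b->q10 q7-c->q7 q8-a->q1 q8-b->q11 q8-c->q2 q9-a->q3 q9-b->q12 q9-c->q9 q10-a->q3 q10-b->q13 q10-c->q4 q11-a->q13 q11-b->q11 q11-c->q11 q12-a->q3 q12-b->q14 q12-c->q6 q13-a->q14 q13-b->q13 q13-c->q13 q14-a->q14 q14-b->q14 q14-c->q14

Build one automaton per condition and run them in lockstep. The first has 5 states tracking whether and how much of `ccbb` has been seen; the second has 4 states tracking the count of `a`s, saturating at 3. A product state is a pair (one from each), accepting exactly when both do. After merging equivalent states the machine shrinks.
A 15-state machine:
          a    b    c  
>  q0     q1   q0   q2 
   q1     q3   q1   q4 
   q2     q1   q0   q5 
   q3     q3   q3   q6 
   q4     q3   q1   q7 
   q5     q1   q8   q5 
   q6     q3   q3   q9 
   q7     q3  q10   q7 
   q8     q1  q11   q2 
   q9     q3  q12   q9 
   q10    q3  q13   q4 
   q11   q13  q11  q11 
   q12    q3  q14   q6 
   q13   q14  q13  q13 
 * q14   q14  q14  q14 
(> = start, * = accepting)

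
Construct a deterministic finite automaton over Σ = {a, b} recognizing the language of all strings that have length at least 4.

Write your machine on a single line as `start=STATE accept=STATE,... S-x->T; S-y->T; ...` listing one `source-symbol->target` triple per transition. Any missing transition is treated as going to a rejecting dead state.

start=q0; accept=q4,q5; q0-a->q1; q0-b->q1; q1-a->q2; q1-b->q2; q2-a->q3; q2-b->q3; q3-a->q4; q3-b->q4; q4-a->q5; q4-b->q5; q5-a->q5; q5-b->q5

We only need to distinguish lengths 0, 1, …, 4, and '>4'. Chain q0 → q1 → q2 → q3 → q4 → q5 on every symbol, with q5 looping. Accepting states: {q4, q5}.
        a   b  
>  q0   q1  q1 
   q1   q2  q2 
   q2   q3  q3 
   q3   q4  q4 
 * q4   q5  q5 
 * q5   q5  q5 
(> = start, * = accepting)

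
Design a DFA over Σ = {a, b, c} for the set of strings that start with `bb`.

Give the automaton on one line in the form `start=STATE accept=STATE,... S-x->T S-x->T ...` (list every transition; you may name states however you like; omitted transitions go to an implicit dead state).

start=q0 accept=q2 q0-a->q3 q0-b->q1 q0-c->q3 q1-a->q3 q1-b->q2 q1-c->q3 q2-a->q2 q2-b->q2 q2-c->q2 q3-a->q3 q3-b->q3 q3-c->q3

Check the first 2 symbols one by one: q0 through q1 record how many have matched `bb` so far; any wrong symbol goes to the dead state q3. After all 2 match we enter the accepting sink q2.
        a   b   c  
>  q0   q3  q1  q3 
   q1   q3  q2  q3 
 * q2   q2  q2  q2 
   q3   q3  q3  q3 
(> = start, * = accepting)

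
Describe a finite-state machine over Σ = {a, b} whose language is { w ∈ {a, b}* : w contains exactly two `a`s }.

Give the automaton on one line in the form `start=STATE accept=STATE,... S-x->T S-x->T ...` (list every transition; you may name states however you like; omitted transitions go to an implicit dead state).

Only the number of `a`s matters, and only up to 3. Make a chain S0 → S1 → S2 → S3 advanced by each `a` (with S3 absorbing); every other symbol self-loops. The accepting set is {S2}.
4 states suffice.
        a   b  
>  S0   S1  S0 
   S1   S2  S1 
 * S2   S3  S2 
   S3   S3  S3 
(> = start, * = accepting)

start=S0 accept=S2 S0-a->S1 S0-b->S0 S1-a->S2 S1-b->S1 S2-a->S3 S2-b->S2 S3-a->S3 S3-b->S3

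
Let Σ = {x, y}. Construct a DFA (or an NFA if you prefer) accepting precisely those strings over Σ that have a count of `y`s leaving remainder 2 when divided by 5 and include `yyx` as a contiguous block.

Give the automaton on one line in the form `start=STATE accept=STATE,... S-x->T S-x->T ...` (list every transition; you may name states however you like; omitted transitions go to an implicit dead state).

Build one automaton per condition and run them in lockstep. The first has 5 states tracking the count of `y`s modulo 5; the second has 4 states tracking whether and how much of `yyx` has been seen. A product state is a pair (one from each), accepting exactly when both do.
With 20 states:
          x    y  
>  q0     q0   q1 
   q1     q2   q3 
   q2     q2   q4 
   q3     q5   q6 
   q4     q7   q6 
 * q5     q5   q8 
   q6     q8   q9 
   q7     q7  q10 
   q8     q8  q11 
   q9    q11  q12 
   q10   q13   q9 
   q11   q11  q14 
   q12   q14  q15 
   q13   q13  q16 
   q14   q14  q17 
   q15   q17   q3 
   q16   q18  q12 
   q17   q17   q5 
   q18   q18  q19 
   q19    q0  q15 
(> = start, * = accepting)

start=q0 accept=q5 q0-x->q0 q0-y->q1 q1-x->q2 q1-y->q3 q2-x->q2 q2-y->q4 q3-x->q5 q3-y->q6 q4-x->q7 q4-y->q6 q5-x->q5 q5-y->q8 q6-x->q8 q6-y->q9 q7-x->q7 q7-y->q10 q8-x->q8 q8-y->q11 q9-x->q11 q9-y->q12 q10-x->q13 q10-y->q9 q11-x->q11 q11-y->q14 q12-x->q14 q12-y->q15 q13-x->q13 q13-y->q16 q14-x->q14 q14-y->q17 q15-x->q17 q15-y->q3 q16-x->q18 q16-y->q12 q17-x->q17 q17-y->q5 q18-x->q18 q18-y->q19 q19-x->q0 q19-y->q15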